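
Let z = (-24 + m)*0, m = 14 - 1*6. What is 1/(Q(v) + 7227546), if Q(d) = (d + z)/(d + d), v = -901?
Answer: 2/14455093 ≈ 1.3836e-7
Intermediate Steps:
m = 8 (m = 14 - 6 = 8)
z = 0 (z = (-24 + 8)*0 = -16*0 = 0)
Q(d) = ½ (Q(d) = (d + 0)/(d + d) = d/((2*d)) = d*(1/(2*d)) = ½)
1/(Q(v) + 7227546) = 1/(½ + 7227546) = 1/(14455093/2) = 2/14455093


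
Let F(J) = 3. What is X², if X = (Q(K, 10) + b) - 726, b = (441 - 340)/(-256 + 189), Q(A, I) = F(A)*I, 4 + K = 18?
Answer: 2183973289/4489 ≈ 4.8652e+5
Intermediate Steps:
K = 14 (K = -4 + 18 = 14)
Q(A, I) = 3*I
b = -101/67 (b = 101/(-67) = 101*(-1/67) = -101/67 ≈ -1.5075)
X = -46733/67 (X = (3*10 - 101/67) - 726 = (30 - 101/67) - 726 = 1909/67 - 726 = -46733/67 ≈ -697.51)
X² = (-46733/67)² = 2183973289/4489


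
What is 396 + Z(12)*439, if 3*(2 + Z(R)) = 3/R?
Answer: -5345/12 ≈ -445.42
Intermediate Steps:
Z(R) = -2 + 1/R (Z(R) = -2 + (3/R)/3 = -2 + 1/R)
396 + Z(12)*439 = 396 + (-2 + 1/12)*439 = 396 - 23/12*439 = 396 - 10097/12 = -5345/12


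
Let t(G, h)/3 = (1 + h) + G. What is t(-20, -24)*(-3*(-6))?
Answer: -2322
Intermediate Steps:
t(G, h) = 3 + 3*G + 3*h (t(G, h) = 3*((1 + h) + G) = 3*(1 + G + h) = 3 + 3*G + 3*h)
t(-20, -24)*(-3*(-6)) = (3 + 3*(-20) + 3*(-24))*(-3*(-6)) = (3 - 60 - 72)*18 = -129*18 = -2322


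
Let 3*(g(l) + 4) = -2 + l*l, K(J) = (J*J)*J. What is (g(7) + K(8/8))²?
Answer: 1444/9 ≈ 160.44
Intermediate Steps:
K(J) = J³ (K(J) = J²*J = J³)
g(l) = -14/3 + l²/3 (g(l) = -4 + (-2 + l*l)/3 = -4 + (-2 + l²)/3 = -4 + (-⅔ + l²/3) = -14/3 + l²/3)
(g(7) + K(8/8))² = ((-14/3 + (⅓)*7²) + (8/8)³)² = ((-14/3 + (⅓)*49) + (8*(⅛))³)² = ((-14/3 + 49/3) + 1³)² = (35/3 + 1)² = (38/3)² = 1444/9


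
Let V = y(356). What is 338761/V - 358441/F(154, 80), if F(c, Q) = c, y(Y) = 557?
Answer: -147482443/85778 ≈ -1719.3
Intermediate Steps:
V = 557
338761/V - 358441/F(154, 80) = 338761/557 - 358441/154 = -147482443/85778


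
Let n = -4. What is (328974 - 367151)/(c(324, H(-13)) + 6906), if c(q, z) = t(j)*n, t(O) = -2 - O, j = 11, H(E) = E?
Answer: -38177/6958 ≈ -5.4868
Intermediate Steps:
c(q, z) = 52 (c(q, z) = (-2 - 1*11)*(-4) = (-2 - 11)*(-4) = -13*(-4) = 52)
(328974 - 367151)/(c(324, H(-13)) + 6906) = (328974 - 367151)/(52 + 6906) = -38177/6958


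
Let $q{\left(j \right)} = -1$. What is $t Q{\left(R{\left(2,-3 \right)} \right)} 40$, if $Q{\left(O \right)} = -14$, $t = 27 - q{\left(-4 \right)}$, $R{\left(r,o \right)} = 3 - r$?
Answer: $-15680$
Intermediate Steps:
$t = 28$ ($t = 27 - -1 = 27 + 1 = 28$)
$t Q{\left(R{\left(2,-3 \right)} \right)} 40 = 28 \left(-14\right) 40 = \left(-392\right) 40 = -15680$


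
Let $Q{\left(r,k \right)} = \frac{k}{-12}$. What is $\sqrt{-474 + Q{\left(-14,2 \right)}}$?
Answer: $\frac{i \sqrt{17070}}{6} \approx 21.775 i$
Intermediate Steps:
$Q{\left(r,k \right)} = - \frac{k}{12}$ ($Q{\left(r,k \right)} = k \left(- \frac{1}{12}\right) = - \frac{k}{12}$)
$\sqrt{-474 + Q{\left(-14,2 \right)}} = \sqrt{-474 - \frac{1}{6}} = \sqrt{- \frac{2845}{6}} = \frac{i \sqrt{17070}}{6}$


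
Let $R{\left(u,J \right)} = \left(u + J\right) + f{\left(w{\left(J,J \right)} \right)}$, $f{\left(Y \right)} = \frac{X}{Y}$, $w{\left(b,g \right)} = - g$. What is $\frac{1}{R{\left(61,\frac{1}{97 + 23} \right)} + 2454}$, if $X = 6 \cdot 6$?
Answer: $- \frac{120}{216599} \approx -0.00055402$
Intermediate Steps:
$X = 36$
$f{\left(Y \right)} = \frac{36}{Y}$
$R{\left(u,J \right)} = J + u - \frac{36}{J}$ ($R{\left(u,J \right)} = \left(u + J\right) + \frac{36}{\left(-1\right) J} = \left(J + u\right) + 36 \left(- \frac{1}{J}\right) = \left(J + u\right) - \frac{36}{J} = J + u - \frac{36}{J}$)
$\frac{1}{R{\left(61,\frac{1}{97 + 23} \right)} + 2454} = \frac{1}{\left(\frac{1}{97 + 23} + 61 - \frac{36}{\frac{1}{97 + 23}}\right) + 2454} = \frac{1}{\left(\frac{1}{120} + 61 - \frac{36}{\frac{1}{120}}\right) + 2454} = \frac{1}{\left(\frac{1}{120} + 61 - 36 \frac{1}{\frac{1}{120}}\right) + 2454} = \frac{1}{\left(\frac{1}{120} + 61 - 4320\right) + 2454} = \frac{1}{- \frac{511079}{120} + 2454} = \frac{1}{- \frac{216599}{120}} = - \frac{120}{216599}$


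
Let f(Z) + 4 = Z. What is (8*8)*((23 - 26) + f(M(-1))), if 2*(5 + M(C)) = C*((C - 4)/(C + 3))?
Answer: -688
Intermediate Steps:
M(C) = -5 + C*(-4 + C)/(2*(3 + C)) (M(C) = -5 + (C*((C - 4)/(C + 3)))/2 = -5 + (C*((-4 + C)/(3 + C)))/2 = -5 + (C*(-4 + C)/(3 + C))/2 = -5 + C*(-4 + C)/(2*(3 + C)))
f(Z) = -4 + Z
(8*8)*((23 - 26) + f(M(-1))) = (8*8)*((23 - 26) + (-4 + (-30 + (-1)² - 14*(-1))/(2*(3 - 1)))) = 64*(-3 + (-4 + (½)*(-30 + 1 + 14)/2)) = 64*(-3 + (-4 + (½)*(½)*(-15))) = 64*(-3 + (-4 - 15/4)) = 64*(-3 - 31/4) = 64*(-43/4) = -688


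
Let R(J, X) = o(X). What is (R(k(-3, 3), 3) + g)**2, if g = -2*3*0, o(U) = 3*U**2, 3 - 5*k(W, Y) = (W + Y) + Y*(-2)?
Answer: 729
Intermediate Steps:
k(W, Y) = 3/5 - W/5 + Y/5 (k(W, Y) = 3/5 - ((W + Y) + Y*(-2))/5 = 3/5 - ((W + Y) - 2*Y)/5 = 3/5 - (W - Y)/5 = 3/5 + (-W/5 + Y/5) = 3/5 - W/5 + Y/5)
R(J, X) = 3*X**2
g = 0 (g = -6*0 = 0)
(R(k(-3, 3), 3) + g)**2 = (3*3**2 + 0)**2 = (3*9 + 0)**2 = (27 + 0)**2 = 27**2 = 729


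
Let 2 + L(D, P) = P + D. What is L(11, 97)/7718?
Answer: 53/3859 ≈ 0.013734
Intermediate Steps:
L(D, P) = -2 + D + P (L(D, P) = -2 + (P + D) = -2 + (D + P) = -2 + D + P)
L(11, 97)/7718 = (-2 + 11 + 97)/7718 = 106*(1/7718) = 53/3859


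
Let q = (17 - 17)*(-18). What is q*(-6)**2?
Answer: 0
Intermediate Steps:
q = 0 (q = 0*(-18) = 0)
q*(-6)**2 = 0*(-6)**2 = 0*36 = 0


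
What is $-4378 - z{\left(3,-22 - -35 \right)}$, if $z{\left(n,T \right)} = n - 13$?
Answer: $-4368$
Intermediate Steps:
$z{\left(n,T \right)} = -13 + n$
$-4378 - z{\left(3,-22 - -35 \right)} = -4378 - \left(-13 + 3\right) = -4378 - -10 = -4378 + 10 = -4368$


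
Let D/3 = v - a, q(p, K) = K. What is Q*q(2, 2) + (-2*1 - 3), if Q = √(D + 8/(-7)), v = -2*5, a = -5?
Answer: -5 + 2*I*√791/7 ≈ -5.0 + 8.0356*I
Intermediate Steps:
v = -10
D = -15 (D = 3*(-10 - 1*(-5)) = 3*(-10 + 5) = 3*(-5) = -15)
Q = I*√791/7 (Q = √(-15 + 8/(-7)) = √(-15 + 8*(-⅐)) = √(-15 - 8/7) = √(-113/7) = I*√791/7 ≈ 4.0178*I)
Q*q(2, 2) + (-2*1 - 3) = (I*√791/7)*2 + (-2*1 - 3) = 2*I*√791/7 + (-2 - 3) = 2*I*√791/7 - 5 = -5 + 2*I*√791/7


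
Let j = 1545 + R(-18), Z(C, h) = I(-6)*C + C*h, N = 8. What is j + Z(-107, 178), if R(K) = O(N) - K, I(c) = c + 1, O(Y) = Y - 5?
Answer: -16945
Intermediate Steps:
O(Y) = -5 + Y
I(c) = 1 + c
Z(C, h) = -5*C + C*h (Z(C, h) = (1 - 6)*C + C*h = -5*C + C*h)
R(K) = 3 - K (R(K) = (-5 + 8) - K = 3 - K)
j = 1566 (j = 1545 + (3 - 1*(-18)) = 1545 + (3 + 18) = 1545 + 21 = 1566)
j + Z(-107, 178) = 1566 - 107*(-5 + 178) = 1566 - 107*173 = 1566 - 18511 = -16945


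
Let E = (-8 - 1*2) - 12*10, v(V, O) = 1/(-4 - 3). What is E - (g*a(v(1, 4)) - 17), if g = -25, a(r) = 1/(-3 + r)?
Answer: -2661/22 ≈ -120.95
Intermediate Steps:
v(V, O) = -⅐ (v(V, O) = 1/(-7) = -⅐)
E = -130 (E = (-8 - 2) - 120 = -10 - 120 = -130)
E - (g*a(v(1, 4)) - 17) = -130 - (-25/(-3 - ⅐) - 17) = -130 - (-25/(-22/7) - 17) = -130 - (-25*(-7/22) - 17) = -130 - (175/22 - 17) = -130 - 1*(-199/22) = -130 + 199/22 = -2661/22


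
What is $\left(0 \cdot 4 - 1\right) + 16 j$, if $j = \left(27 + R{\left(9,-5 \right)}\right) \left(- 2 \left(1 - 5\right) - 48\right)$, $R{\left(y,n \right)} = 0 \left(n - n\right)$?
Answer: $-17281$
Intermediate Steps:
$R{\left(y,n \right)} = 0$ ($R{\left(y,n \right)} = 0 \cdot 0 = 0$)
$j = -1080$ ($j = \left(27 + 0\right) \left(- 2 \left(1 - 5\right) - 48\right) = 27 \left(\left(-2\right) \left(-4\right) - 48\right) = 27 \left(8 - 48\right) = 27 \left(-40\right) = -1080$)
$\left(0 \cdot 4 - 1\right) + 16 j = \left(0 \cdot 4 - 1\right) + 16 \left(-1080\right) = \left(0 - 1\right) - 17280 = -1 - 17280 = -17281$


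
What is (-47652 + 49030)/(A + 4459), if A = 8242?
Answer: 106/977 ≈ 0.10850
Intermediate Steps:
(-47652 + 49030)/(A + 4459) = (-47652 + 49030)/(8242 + 4459) = 1378/12701 = 1378*(1/12701) = 106/977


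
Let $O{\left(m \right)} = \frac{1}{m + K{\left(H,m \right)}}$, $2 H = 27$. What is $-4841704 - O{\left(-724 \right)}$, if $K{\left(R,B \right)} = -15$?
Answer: $- \frac{3578019255}{739} \approx -4.8417 \cdot 10^{6}$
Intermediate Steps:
$H = \frac{27}{2}$ ($H = \frac{1}{2} \cdot 27 = \frac{27}{2} \approx 13.5$)
$O{\left(m \right)} = \frac{1}{-15 + m}$ ($O{\left(m \right)} = \frac{1}{m - 15} = \frac{1}{-15 + m}$)
$-4841704 - O{\left(-724 \right)} = -4841704 - \frac{1}{-15 - 724} = -4841704 - \frac{1}{-739} = -4841704 - - \frac{1}{739} = -4841704 + \frac{1}{739} = - \frac{3578019255}{739}$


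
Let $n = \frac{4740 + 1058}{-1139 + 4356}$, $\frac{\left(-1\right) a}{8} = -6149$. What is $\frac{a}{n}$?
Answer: $\frac{6086564}{223} \approx 27294.0$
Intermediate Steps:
$a = 49192$ ($a = \left(-8\right) \left(-6149\right) = 49192$)
$n = \frac{5798}{3217} \approx 1.8023$
$\frac{a}{n} = \frac{49192}{\frac{5798}{3217}} = 49192 \cdot \frac{3217}{5798} = \frac{6086564}{223}$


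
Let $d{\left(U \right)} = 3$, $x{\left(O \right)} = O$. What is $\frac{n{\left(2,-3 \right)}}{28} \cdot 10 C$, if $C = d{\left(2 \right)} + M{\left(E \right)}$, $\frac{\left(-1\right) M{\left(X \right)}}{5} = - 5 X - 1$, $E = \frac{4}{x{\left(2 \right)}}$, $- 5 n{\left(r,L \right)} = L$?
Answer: $\frac{87}{7} \approx 12.429$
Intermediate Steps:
$n{\left(r,L \right)} = - \frac{L}{5}$
$E = 2$ ($E = \frac{4}{2} = 4 \cdot \frac{1}{2} = 2$)
$M{\left(X \right)} = 5 + 25 X$ ($M{\left(X \right)} = - 5 \left(- 5 X - 1\right) = - 5 \left(-1 - 5 X\right) = 5 + 25 X$)
$C = 58$ ($C = 3 + \left(5 + 25 \cdot 2\right) = 3 + \left(5 + 50\right) = 3 + 55 = 58$)
$\frac{n{\left(2,-3 \right)}}{28} \cdot 10 C = \frac{\left(- \frac{1}{5}\right) \left(-3\right)}{28} \cdot 10 \cdot 58 = \frac{3}{5} \cdot \frac{1}{28} \cdot 10 \cdot 58 = \frac{3}{140} \cdot 10 \cdot 58 = \frac{3}{14} \cdot 58 = \frac{87}{7}$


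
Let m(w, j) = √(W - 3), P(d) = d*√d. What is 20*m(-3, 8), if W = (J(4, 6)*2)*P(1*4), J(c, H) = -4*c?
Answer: 20*I*√259 ≈ 321.87*I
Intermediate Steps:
P(d) = d^(3/2)
W = -256 (W = (-4*4*2)*(1*4)^(3/2) = (-16*2)*4^(3/2) = -32*8 = -256)
m(w, j) = I*√259 (m(w, j) = √(-256 - 3) = √(-259) = I*√259)
20*m(-3, 8) = 20*(I*√259) = 20*I*√259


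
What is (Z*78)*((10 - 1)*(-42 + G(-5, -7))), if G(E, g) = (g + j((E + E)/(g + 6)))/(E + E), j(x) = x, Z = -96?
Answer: 14253408/5 ≈ 2.8507e+6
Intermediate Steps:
G(E, g) = (g + 2*E/(6 + g))/(2*E) (G(E, g) = (g + (E + E)/(g + 6))/(E + E) = (g + (2*E)/(6 + g))/((2*E)) = (g + 2*E/(6 + g))*(1/(2*E)) = (g + 2*E/(6 + g))/(2*E))
(Z*78)*((10 - 1)*(-42 + G(-5, -7))) = (-96*78)*((10 - 1)*(-42 + (-5 + (1/2)*(-7)*(6 - 7))/((-5)*(6 - 7)))) = -67392*(-42 - 1/5*(-5 + (1/2)*(-7)*(-1))/(-1)) = -67392*(-42 - 1/5*(-1)*(-5 + 7/2)) = -67392*(-42 - 1/5*(-1)*(-3/2)) = -67392*(-42 - 3/10) = -67392*(-423)/10 = -7488*(-3807/10) = 14253408/5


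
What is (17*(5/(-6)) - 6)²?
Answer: 14641/36 ≈ 406.69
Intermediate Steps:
(17*(5/(-6)) - 6)² = (17*(5*(-⅙)) - 6)² = (17*(-⅚) - 6)² = (-85/6 - 6)² = (-121/6)² = 14641/36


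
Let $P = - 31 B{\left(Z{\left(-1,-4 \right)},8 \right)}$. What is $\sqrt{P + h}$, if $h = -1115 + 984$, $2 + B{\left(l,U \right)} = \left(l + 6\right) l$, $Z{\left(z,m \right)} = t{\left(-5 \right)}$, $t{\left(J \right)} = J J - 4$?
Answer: $i \sqrt{17646} \approx 132.84 i$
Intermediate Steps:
$t{\left(J \right)} = -4 + J^{2}$ ($t{\left(J \right)} = J^{2} - 4 = -4 + J^{2}$)
$Z{\left(z,m \right)} = 21$ ($Z{\left(z,m \right)} = -4 + \left(-5\right)^{2} = -4 + 25 = 21$)
$B{\left(l,U \right)} = -2 + l \left(6 + l\right)$ ($B{\left(l,U \right)} = -2 + \left(l + 6\right) l = -2 + \left(6 + l\right) l = -2 + l \left(6 + l\right)$)
$P = -17515$ ($P = - 31 \left(-2 + 21^{2} + 6 \cdot 21\right) = - 31 \left(-2 + 441 + 126\right) = \left(-31\right) 565 = -17515$)
$h = -131$
$\sqrt{P + h} = \sqrt{-17515 - 131} = \sqrt{-17646} = i \sqrt{17646}$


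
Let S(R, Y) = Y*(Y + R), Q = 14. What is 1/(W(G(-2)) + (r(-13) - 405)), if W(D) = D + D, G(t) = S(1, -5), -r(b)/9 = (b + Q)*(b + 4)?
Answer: -1/284 ≈ -0.0035211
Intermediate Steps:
r(b) = -9*(4 + b)*(14 + b) (r(b) = -9*(b + 14)*(b + 4) = -9*(14 + b)*(4 + b) = -9*(4 + b)*(14 + b))
S(R, Y) = Y*(R + Y)
G(t) = 20 (G(t) = -5*(1 - 5) = -5*(-4) = 20)
W(D) = 2*D
1/(W(G(-2)) + (r(-13) - 405)) = 1/(2*20 + ((-504 - 162*(-13) - 9*(-13)²) - 405)) = 1/(40 + ((-504 + 2106 - 9*169) - 405)) = 1/(40 + ((-504 + 2106 - 1521) - 405)) = 1/(40 + (81 - 405)) = 1/(40 - 324) = 1/(-284) = -1/284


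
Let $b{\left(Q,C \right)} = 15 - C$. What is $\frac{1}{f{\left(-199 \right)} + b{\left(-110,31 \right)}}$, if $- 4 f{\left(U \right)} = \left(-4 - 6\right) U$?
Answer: $- \frac{2}{1027} \approx -0.0019474$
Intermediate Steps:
$f{\left(U \right)} = \frac{5 U}{2}$ ($f{\left(U \right)} = - \frac{\left(-4 - 6\right) U}{4} = - \frac{\left(-10\right) U}{4} = \frac{5 U}{2}$)
$\frac{1}{f{\left(-199 \right)} + b{\left(-110,31 \right)}} = \frac{1}{\frac{5}{2} \left(-199\right) + \left(15 - 31\right)} = \frac{1}{- \frac{995}{2} + \left(15 - 31\right)} = \frac{1}{- \frac{995}{2} - 16} = \frac{1}{- \frac{1027}{2}} = - \frac{2}{1027}$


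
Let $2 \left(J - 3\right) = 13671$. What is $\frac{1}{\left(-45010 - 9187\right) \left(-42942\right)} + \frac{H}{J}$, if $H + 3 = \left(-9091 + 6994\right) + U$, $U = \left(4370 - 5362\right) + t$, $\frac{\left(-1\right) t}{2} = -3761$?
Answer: $\frac{6873374106439}{10610286409866} \approx 0.6478$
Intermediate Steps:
$J = \frac{13677}{2}$ ($J = 3 + \frac{1}{2} \cdot 13671 = 3 + \frac{13671}{2} = \frac{13677}{2} \approx 6838.5$)
$t = 7522$ ($t = \left(-2\right) \left(-3761\right) = 7522$)
$U = 6530$ ($U = \left(4370 - 5362\right) + 7522 = -992 + 7522 = 6530$)
$H = 4430$ ($H = -3 + \left(\left(-9091 + 6994\right) + 6530\right) = -3 + \left(-2097 + 6530\right) = -3 + 4433 = 4430$)
$\frac{1}{\left(-45010 - 9187\right) \left(-42942\right)} + \frac{H}{J} = \frac{1}{\left(-45010 - 9187\right) \left(-42942\right)} + \frac{4430}{\frac{13677}{2}} = \frac{1}{-54197} \left(- \frac{1}{42942}\right) + 4430 \cdot \frac{2}{13677} = \left(- \frac{1}{54197}\right) \left(- \frac{1}{42942}\right) + \frac{8860}{13677} = \frac{1}{2327327574} + \frac{8860}{13677} = \frac{6873374106439}{10610286409866}$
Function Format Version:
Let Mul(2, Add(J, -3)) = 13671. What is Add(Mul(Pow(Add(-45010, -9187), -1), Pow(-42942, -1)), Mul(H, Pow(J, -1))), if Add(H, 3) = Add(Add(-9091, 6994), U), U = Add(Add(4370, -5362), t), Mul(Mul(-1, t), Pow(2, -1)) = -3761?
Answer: Rational(6873374106439, 10610286409866) ≈ 0.64780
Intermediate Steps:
J = Rational(13677, 2) (J = Add(3, Mul(Rational(1, 2), 13671)) = Add(3, Rational(13671, 2)) = Rational(13677, 2) ≈ 6838.5)
t = 7522 (t = Mul(-2, -3761) = 7522)
U = 6530 (U = Add(Add(4370, -5362), 7522) = Add(-992, 7522) = 6530)
H = 4430 (H = Add(-3, Add(Add(-9091, 6994), 6530)) = Add(-3, Add(-2097, 6530)) = Add(-3, 4433) = 4430)
Add(Mul(Pow(Add(-45010, -9187), -1), Pow(-42942, -1)), Mul(H, Pow(J, -1))) = Add(Mul(Pow(Add(-45010, -9187), -1), Pow(-42942, -1)), Mul(4430, Pow(Rational(13677, 2), -1))) = Add(Mul(Pow(-54197, -1), Rational(-1, 42942)), Mul(4430, Rational(2, 13677))) = Add(Mul(Rational(-1, 54197), Rational(-1, 42942)), Rational(8860, 13677)) = Add(Rational(1, 2327327574), Rational(8860, 13677)) = Rational(6873374106439, 10610286409866)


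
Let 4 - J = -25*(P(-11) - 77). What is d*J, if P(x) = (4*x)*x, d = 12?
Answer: 122148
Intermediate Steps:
P(x) = 4*x²
J = 10179 (J = 4 - (-25)*(4*(-11)² - 77) = 4 - (-25)*(4*121 - 77) = 4 - (-25)*(484 - 77) = 4 - (-25)*407 = 4 - 1*(-10175) = 4 + 10175 = 10179)
d*J = 12*10179 = 122148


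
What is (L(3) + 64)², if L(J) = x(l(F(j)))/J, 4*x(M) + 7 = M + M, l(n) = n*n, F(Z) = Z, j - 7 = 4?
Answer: 1006009/144 ≈ 6986.2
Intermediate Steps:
j = 11 (j = 7 + 4 = 11)
l(n) = n²
x(M) = -7/4 + M/2 (x(M) = -7/4 + (M + M)/4 = -7/4 + (2*M)/4 = -7/4 + M/2)
L(J) = 235/(4*J) (L(J) = (-7/4 + (½)*11²)/J = (-7/4 + (½)*121)/J = (-7/4 + 121/2)/J = 235/(4*J))
(L(3) + 64)² = ((235/4)/3 + 64)² = ((235/4)*(⅓) + 64)² = (235/12 + 64)² = (1003/12)² = 1006009/144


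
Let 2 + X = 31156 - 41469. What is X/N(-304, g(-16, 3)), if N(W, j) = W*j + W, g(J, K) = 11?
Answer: 10315/3648 ≈ 2.8276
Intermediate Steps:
N(W, j) = W + W*j
X = -10315 (X = -2 + (31156 - 41469) = -2 - 10313 = -10315)
X/N(-304, g(-16, 3)) = -10315*(-1/(304*(1 + 11))) = -10315/((-304*12)) = -10315/(-3648) = -10315*(-1/3648) = 10315/3648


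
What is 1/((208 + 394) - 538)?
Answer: 1/64 ≈ 0.015625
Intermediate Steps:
1/((208 + 394) - 538) = 1/(602 - 538) = 1/64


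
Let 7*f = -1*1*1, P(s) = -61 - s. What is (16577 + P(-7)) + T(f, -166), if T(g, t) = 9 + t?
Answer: 16366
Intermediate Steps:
f = -1/7 (f = (-1*1*1)/7 = (-1*1)/7 = (1/7)*(-1) = -1/7 ≈ -0.14286)
(16577 + P(-7)) + T(f, -166) = (16577 + (-61 - 1*(-7))) + (9 - 166) = (16577 + (-61 + 7)) - 157 = (16577 - 54) - 157 = 16523 - 157 = 16366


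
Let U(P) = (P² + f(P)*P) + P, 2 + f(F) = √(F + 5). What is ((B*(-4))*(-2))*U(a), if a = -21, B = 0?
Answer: 0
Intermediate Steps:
f(F) = -2 + √(5 + F) (f(F) = -2 + √(F + 5) = -2 + √(5 + F))
U(P) = P + P² + P*(-2 + √(5 + P)) (U(P) = (P² + (-2 + √(5 + P))*P) + P = (P² + P*(-2 + √(5 + P))) + P = P + P² + P*(-2 + √(5 + P)))
((B*(-4))*(-2))*U(a) = ((0*(-4))*(-2))*(-21*(-1 - 21 + √(5 - 21))) = (0*(-2))*(-21*(-1 - 21 + √(-16))) = 0*(-21*(-1 - 21 + 4*I)) = 0*(-21*(-22 + 4*I)) = 0*(462 - 84*I) = 0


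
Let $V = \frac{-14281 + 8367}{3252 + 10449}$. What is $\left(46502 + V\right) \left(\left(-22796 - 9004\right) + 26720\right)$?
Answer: $- \frac{3236559379040}{13701} \approx -2.3623 \cdot 10^{8}$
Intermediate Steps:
$V = - \frac{5914}{13701} \approx -0.43165$
$\left(46502 + V\right) \left(\left(-22796 - 9004\right) + 26720\right) = \left(46502 - \frac{5914}{13701}\right) \left(\left(-22796 - 9004\right) + 26720\right) = \frac{637117988 \left(\left(-22796 - 9004\right) + 26720\right)}{13701} = \frac{637117988 \left(-31800 + 26720\right)}{13701} = \frac{637117988}{13701} \left(-5080\right) = - \frac{3236559379040}{13701}$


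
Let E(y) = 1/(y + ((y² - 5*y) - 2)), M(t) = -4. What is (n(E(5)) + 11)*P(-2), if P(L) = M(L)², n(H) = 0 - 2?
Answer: 144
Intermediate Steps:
E(y) = 1/(-2 + y² - 4*y) (E(y) = 1/(y + (-2 + y² - 5*y)) = 1/(-2 + y² - 4*y))
n(H) = -2
P(L) = 16 (P(L) = (-4)² = 16)
(n(E(5)) + 11)*P(-2) = (-2 + 11)*16 = 9*16 = 144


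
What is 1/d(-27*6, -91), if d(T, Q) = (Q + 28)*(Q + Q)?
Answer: 1/11466 ≈ 8.7214e-5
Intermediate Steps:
d(T, Q) = 2*Q*(28 + Q) (d(T, Q) = (28 + Q)*(2*Q) = 2*Q*(28 + Q))
1/d(-27*6, -91) = 1/(2*(-91)*(28 - 91)) = 1/(2*(-91)*(-63)) = 1/11466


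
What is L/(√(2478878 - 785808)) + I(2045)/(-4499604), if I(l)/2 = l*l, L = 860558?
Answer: -4182025/2249802 + 430279*√1693070/846535 ≈ 659.51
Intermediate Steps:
I(l) = 2*l² (I(l) = 2*(l*l) = 2*l²)
L/(√(2478878 - 785808)) + I(2045)/(-4499604) = 860558/(√(2478878 - 785808)) + (2*2045²)/(-4499604) = 860558/(√1693070) + (2*4182025)*(-1/4499604) = 860558*(√1693070/1693070) + 8364050*(-1/4499604) = 430279*√1693070/846535 - 4182025/2249802 = -4182025/2249802 + 430279*√1693070/846535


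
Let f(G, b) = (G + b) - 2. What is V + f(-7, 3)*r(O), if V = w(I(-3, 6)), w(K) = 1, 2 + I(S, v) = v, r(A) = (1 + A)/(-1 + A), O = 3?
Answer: -11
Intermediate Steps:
r(A) = (1 + A)/(-1 + A)
I(S, v) = -2 + v
V = 1
f(G, b) = -2 + G + b
V + f(-7, 3)*r(O) = 1 + (-2 - 7 + 3)*((1 + 3)/(-1 + 3)) = 1 - 6*4/2 = 1 - 3*4 = 1 - 6*2 = 1 - 12 = -11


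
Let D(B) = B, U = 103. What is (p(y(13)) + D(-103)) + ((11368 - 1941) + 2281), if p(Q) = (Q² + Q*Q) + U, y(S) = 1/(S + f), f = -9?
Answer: 93665/8 ≈ 11708.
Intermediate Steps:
y(S) = 1/(-9 + S) (y(S) = 1/(S - 9) = 1/(-9 + S))
p(Q) = 103 + 2*Q² (p(Q) = (Q² + Q*Q) + 103 = (Q² + Q²) + 103 = 2*Q² + 103 = 103 + 2*Q²)
(p(y(13)) + D(-103)) + ((11368 - 1941) + 2281) = ((103 + 2*(1/(-9 + 13))²) - 103) + ((11368 - 1941) + 2281) = ((103 + 2*(1/4)²) - 103) + (9427 + 2281) = ((103 + 2*(¼)²) - 103) + 11708 = ((103 + 2*(1/16)) - 103) + 11708 = ((103 + ⅛) - 103) + 11708 = (825/8 - 103) + 11708 = ⅛ + 11708 = 93665/8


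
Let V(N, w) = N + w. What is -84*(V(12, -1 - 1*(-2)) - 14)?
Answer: 84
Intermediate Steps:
-84*(V(12, -1 - 1*(-2)) - 14) = -84*((12 + (-1 - 1*(-2))) - 14) = -84*((12 + (-1 + 2)) - 14) = -84*((12 + 1) - 14) = -84*(13 - 14) = -84*(-1) = 84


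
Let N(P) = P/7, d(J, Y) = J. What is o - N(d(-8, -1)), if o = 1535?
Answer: 10753/7 ≈ 1536.1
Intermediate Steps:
N(P) = P/7 (N(P) = P*(1/7) = P/7)
o - N(d(-8, -1)) = 1535 - (-8)/7 = 1535 - 1*(-8/7) = 1535 + 8/7 = 10753/7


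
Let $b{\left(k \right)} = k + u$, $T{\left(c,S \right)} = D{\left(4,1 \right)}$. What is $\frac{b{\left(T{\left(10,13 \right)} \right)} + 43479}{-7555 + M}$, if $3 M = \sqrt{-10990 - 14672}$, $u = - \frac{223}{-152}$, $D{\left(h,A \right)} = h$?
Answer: $- \frac{149807467935}{26028879608} - \frac{6609639 i \sqrt{25662}}{26028879608} \approx -5.7554 - 0.040679 i$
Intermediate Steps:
$T{\left(c,S \right)} = 4$
$u = \frac{223}{152}$ ($u = \left(-223\right) \left(- \frac{1}{152}\right) = \frac{223}{152} \approx 1.4671$)
$b{\left(k \right)} = \frac{223}{152} + k$ ($b{\left(k \right)} = k + \frac{223}{152} = \frac{223}{152} + k$)
$M = \frac{i \sqrt{25662}}{3}$ ($M = \frac{\sqrt{-10990 - 14672}}{3} = \frac{\sqrt{-25662}}{3} = \frac{i \sqrt{25662}}{3} \approx 53.398 i$)
$\frac{b{\left(T{\left(10,13 \right)} \right)} + 43479}{-7555 + M} = \frac{\left(\frac{223}{152} + 4\right) + 43479}{-7555 + \frac{i \sqrt{25662}}{3}} = \frac{\frac{831}{152} + 43479}{-7555 + \frac{i \sqrt{25662}}{3}} = \frac{6609639}{152 \left(-7555 + \frac{i \sqrt{25662}}{3}\right)}$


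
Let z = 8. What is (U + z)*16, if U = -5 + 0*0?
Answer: 48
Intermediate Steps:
U = -5 (U = -5 + 0 = -5)
(U + z)*16 = (-5 + 8)*16 = 3*16 = 48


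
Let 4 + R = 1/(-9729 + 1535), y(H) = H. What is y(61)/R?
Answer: -499834/32777 ≈ -15.250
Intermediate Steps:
R = -32777/8194 (R = -4 + 1/(-9729 + 1535) = -4 + 1/(-8194) = -4 - 1/8194 = -32777/8194 ≈ -4.0001)
y(61)/R = 61/(-32777/8194) = 61*(-8194/32777) = -499834/32777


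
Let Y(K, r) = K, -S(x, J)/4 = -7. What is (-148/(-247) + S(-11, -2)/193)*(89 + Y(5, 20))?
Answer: 3335120/47671 ≈ 69.961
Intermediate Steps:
S(x, J) = 28 (S(x, J) = -4*(-7) = 28)
(-148/(-247) + S(-11, -2)/193)*(89 + Y(5, 20)) = (-148/(-247) + 28/193)*(89 + 5) = (-148*(-1/247) + 28*(1/193))*94 = (148/247 + 28/193)*94 = (35480/47671)*94 = 3335120/47671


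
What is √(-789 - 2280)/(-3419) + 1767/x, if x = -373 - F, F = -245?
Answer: -1767/128 - 3*I*√341/3419 ≈ -13.805 - 0.016203*I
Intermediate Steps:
x = -128 (x = -373 - 1*(-245) = -373 + 245 = -128)
√(-789 - 2280)/(-3419) + 1767/x = √(-789 - 2280)/(-3419) + 1767/(-128) = √(-3069)*(-1/3419) + 1767*(-1/128) = (3*I*√341)*(-1/3419) - 1767/128 = -3*I*√341/3419 - 1767/128 = -1767/128 - 3*I*√341/3419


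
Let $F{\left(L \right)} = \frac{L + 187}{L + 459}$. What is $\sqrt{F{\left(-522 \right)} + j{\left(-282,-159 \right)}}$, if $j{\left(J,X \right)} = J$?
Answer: $\frac{i \sqrt{122017}}{21} \approx 16.634 i$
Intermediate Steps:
$F{\left(L \right)} = \frac{187 + L}{459 + L}$
$\sqrt{F{\left(-522 \right)} + j{\left(-282,-159 \right)}} = \sqrt{\frac{187 - 522}{459 - 522} - 282} = \sqrt{\frac{1}{-63} \left(-335\right) - 282} = \sqrt{\left(- \frac{1}{63}\right) \left(-335\right) - 282} = \sqrt{\frac{335}{63} - 282} = \sqrt{- \frac{17431}{63}} = \frac{i \sqrt{122017}}{21}$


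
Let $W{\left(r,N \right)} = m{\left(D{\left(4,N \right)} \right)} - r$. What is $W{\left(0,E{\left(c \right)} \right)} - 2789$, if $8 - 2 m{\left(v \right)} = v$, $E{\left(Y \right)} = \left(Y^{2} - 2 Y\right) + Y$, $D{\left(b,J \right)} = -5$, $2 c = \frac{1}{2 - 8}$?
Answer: $- \frac{5565}{2} \approx -2782.5$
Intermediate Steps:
$c = - \frac{1}{12}$ ($c = \frac{1}{2 \left(2 - 8\right)} = \frac{1}{2 \left(-6\right)} = \frac{1}{2} \left(- \frac{1}{6}\right) = - \frac{1}{12} \approx -0.083333$)
$E{\left(Y \right)} = Y^{2} - Y$
$m{\left(v \right)} = 4 - \frac{v}{2}$
$W{\left(r,N \right)} = \frac{13}{2} - r$ ($W{\left(r,N \right)} = \left(4 - - \frac{5}{2}\right) - r = \left(4 + \frac{5}{2}\right) - r = \frac{13}{2} - r$)
$W{\left(0,E{\left(c \right)} \right)} - 2789 = \left(\frac{13}{2} - 0\right) - 2789 = \left(\frac{13}{2} + 0\right) - 2789 = \frac{13}{2} - 2789 = - \frac{5565}{2}$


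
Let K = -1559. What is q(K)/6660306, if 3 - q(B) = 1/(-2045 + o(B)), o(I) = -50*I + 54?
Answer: 113938/252955091727 ≈ 4.5043e-7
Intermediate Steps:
o(I) = 54 - 50*I
q(B) = 3 - 1/(-1991 - 50*B) (q(B) = 3 - 1/(-2045 + (54 - 50*B)) = 3 - 1/(-1991 - 50*B))
q(K)/6660306 = (2*(2987 + 75*(-1559))/(1991 + 50*(-1559)))/6660306 = (2*(2987 - 116925)/(1991 - 77950))*(1/6660306) = (2*(-113938)/(-75959))*(1/6660306) = (2*(-1/75959)*(-113938))*(1/6660306) = (227876/75959)*(1/6660306) = 113938/252955091727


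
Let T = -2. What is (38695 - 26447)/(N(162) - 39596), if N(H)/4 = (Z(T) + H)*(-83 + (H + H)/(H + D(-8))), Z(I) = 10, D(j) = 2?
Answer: -125542/977243 ≈ -0.12847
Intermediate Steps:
N(H) = 4*(-83 + 2*H/(2 + H))*(10 + H) (N(H) = 4*((10 + H)*(-83 + (H + H)/(H + 2))) = 4*((10 + H)*(-83 + (2*H)/(2 + H))) = 4*((10 + H)*(-83 + 2*H/(2 + H))) = 4*((-83 + 2*H/(2 + H))*(10 + H)) = 4*(-83 + 2*H/(2 + H))*(10 + H))
(38695 - 26447)/(N(162) - 39596) = (38695 - 26447)/(4*(-1660 - 976*162 - 81*162²)/(2 + 162) - 39596) = 12248/(4*(-1660 - 158112 - 81*26244)/164 - 39596) = 12248/(4*(1/164)*(-1660 - 158112 - 2125764) - 39596) = 12248/(4*(1/164)*(-2285536) - 39596) = 12248/(-2285536/41 - 39596) = 12248/(-3908972/41) = 12248*(-41/3908972) = -125542/977243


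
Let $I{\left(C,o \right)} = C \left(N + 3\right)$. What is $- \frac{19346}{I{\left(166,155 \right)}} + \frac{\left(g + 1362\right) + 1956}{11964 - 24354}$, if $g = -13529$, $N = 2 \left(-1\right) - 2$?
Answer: $\frac{120695983}{1028370} \approx 117.37$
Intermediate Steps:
$N = -4$ ($N = -2 - 2 = -4$)
$I{\left(C,o \right)} = - C$ ($I{\left(C,o \right)} = C \left(-4 + 3\right) = C \left(-1\right) = - C$)
$- \frac{19346}{I{\left(166,155 \right)}} + \frac{\left(g + 1362\right) + 1956}{11964 - 24354} = - \frac{19346}{\left(-1\right) 166} + \frac{\left(-13529 + 1362\right) + 1956}{11964 - 24354} = - \frac{19346}{-166} + \frac{-12167 + 1956}{11964 - 24354} = \left(-19346\right) \left(- \frac{1}{166}\right) - \frac{10211}{-12390} = \frac{9673}{83} - - \frac{10211}{12390} = \frac{9673}{83} + \frac{10211}{12390} = \frac{120695983}{1028370}$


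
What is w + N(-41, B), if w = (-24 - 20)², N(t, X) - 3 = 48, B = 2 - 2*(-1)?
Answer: 1987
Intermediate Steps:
B = 4 (B = 2 + 2 = 4)
N(t, X) = 51 (N(t, X) = 3 + 48 = 51)
w = 1936 (w = (-44)² = 1936)
w + N(-41, B) = 1936 + 51 = 1987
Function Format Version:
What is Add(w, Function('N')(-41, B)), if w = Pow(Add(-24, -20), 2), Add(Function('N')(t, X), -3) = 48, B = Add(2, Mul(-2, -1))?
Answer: 1987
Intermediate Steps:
B = 4 (B = Add(2, 2) = 4)
Function('N')(t, X) = 51 (Function('N')(t, X) = Add(3, 48) = 51)
w = 1936 (w = Pow(-44, 2) = 1936)
Add(w, Function('N')(-41, B)) = Add(1936, 51) = 1987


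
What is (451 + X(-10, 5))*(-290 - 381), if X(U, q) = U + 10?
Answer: -302621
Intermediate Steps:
X(U, q) = 10 + U
(451 + X(-10, 5))*(-290 - 381) = (451 + (10 - 10))*(-290 - 381) = (451 + 0)*(-671) = 451*(-671) = -302621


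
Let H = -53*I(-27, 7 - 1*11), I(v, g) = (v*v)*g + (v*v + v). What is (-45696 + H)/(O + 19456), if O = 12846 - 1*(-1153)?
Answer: 71646/33455 ≈ 2.1416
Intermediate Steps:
O = 13999 (O = 12846 + 1153 = 13999)
I(v, g) = v + v² + g*v² (I(v, g) = v²*g + (v² + v) = g*v² + (v + v²) = v + v² + g*v²)
H = 117342 (H = -(-1431)*(1 - 27 + (7 - 1*11)*(-27)) = -(-1431)*(1 - 27 + (7 - 11)*(-27)) = -(-1431)*(1 - 27 - 4*(-27)) = -(-1431)*(1 - 27 + 108) = -(-1431)*82 = -53*(-2214) = 117342)
(-45696 + H)/(O + 19456) = (-45696 + 117342)/(13999 + 19456) = 71646/33455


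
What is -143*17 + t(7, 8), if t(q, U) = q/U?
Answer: -19441/8 ≈ -2430.1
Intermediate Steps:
-143*17 + t(7, 8) = -143*17 + 7/8 = -2431 + 7*(⅛) = -2431 + 7/8 = -19441/8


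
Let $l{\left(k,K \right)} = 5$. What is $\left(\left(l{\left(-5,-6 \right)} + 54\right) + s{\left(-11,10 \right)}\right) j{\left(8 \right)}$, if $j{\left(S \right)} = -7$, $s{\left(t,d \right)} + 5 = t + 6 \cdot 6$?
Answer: $-553$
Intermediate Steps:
$s{\left(t,d \right)} = 31 + t$ ($s{\left(t,d \right)} = -5 + \left(t + 6 \cdot 6\right) = -5 + \left(t + 36\right) = -5 + \left(36 + t\right) = 31 + t$)
$\left(\left(l{\left(-5,-6 \right)} + 54\right) + s{\left(-11,10 \right)}\right) j{\left(8 \right)} = \left(\left(5 + 54\right) + \left(31 - 11\right)\right) \left(-7\right) = \left(59 + 20\right) \left(-7\right) = 79 \left(-7\right) = -553$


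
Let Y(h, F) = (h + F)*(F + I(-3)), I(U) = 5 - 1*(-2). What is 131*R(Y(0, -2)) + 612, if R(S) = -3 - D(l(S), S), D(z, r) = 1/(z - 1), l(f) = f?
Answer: 2540/11 ≈ 230.91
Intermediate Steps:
I(U) = 7 (I(U) = 5 + 2 = 7)
D(z, r) = 1/(-1 + z)
Y(h, F) = (7 + F)*(F + h) (Y(h, F) = (h + F)*(F + 7) = (F + h)*(7 + F) = (7 + F)*(F + h))
R(S) = -3 - 1/(-1 + S)
131*R(Y(0, -2)) + 612 = 131*((2 - 3*((-2)**2 + 7*(-2) + 7*0 - 2*0))/(-1 + ((-2)**2 + 7*(-2) + 7*0 - 2*0))) + 612 = 131*((2 - 3*(4 - 14 + 0 + 0))/(-1 + (4 - 14 + 0 + 0))) + 612 = 131*((2 - 3*(-10))/(-1 - 10)) + 612 = 131*((2 + 30)/(-11)) + 612 = 131*(-1/11*32) + 612 = 131*(-32/11) + 612 = -4192/11 + 612 = 2540/11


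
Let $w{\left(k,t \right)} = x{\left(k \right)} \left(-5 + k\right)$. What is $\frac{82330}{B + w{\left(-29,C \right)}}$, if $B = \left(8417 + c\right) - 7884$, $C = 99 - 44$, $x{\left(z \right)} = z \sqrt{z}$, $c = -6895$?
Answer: $- \frac{130945865}{17167182} - \frac{20294345 i \sqrt{29}}{17167182} \approx -7.6277 - 6.3661 i$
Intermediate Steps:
$x{\left(z \right)} = z^{\frac{3}{2}}$
$C = 55$
$w{\left(k,t \right)} = k^{\frac{3}{2}} \left(-5 + k\right)$
$B = -6362$ ($B = \left(8417 - 6895\right) - 7884 = 1522 - 7884 = -6362$)
$\frac{82330}{B + w{\left(-29,C \right)}} = \frac{82330}{-6362 + \left(-29\right)^{\frac{3}{2}} \left(-5 - 29\right)} = \frac{82330}{-6362 + - 29 i \sqrt{29} \left(-34\right)} = \frac{82330}{-6362 + 986 i \sqrt{29}}$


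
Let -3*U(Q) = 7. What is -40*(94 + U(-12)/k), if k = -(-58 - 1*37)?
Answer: -214264/57 ≈ -3759.0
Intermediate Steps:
U(Q) = -7/3 (U(Q) = -1/3*7 = -7/3)
k = 95 (k = -(-58 - 37) = -1*(-95) = 95)
-40*(94 + U(-12)/k) = -40*(94 - 7/3/95) = -40*(94 - 7/3*1/95) = -40*(94 - 7/285) = -40*26783/285 = -214264/57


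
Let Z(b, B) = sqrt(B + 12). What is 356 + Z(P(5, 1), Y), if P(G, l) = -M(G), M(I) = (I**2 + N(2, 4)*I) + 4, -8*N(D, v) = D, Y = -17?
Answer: 356 + I*sqrt(5) ≈ 356.0 + 2.2361*I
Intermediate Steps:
N(D, v) = -D/8
M(I) = 4 + I**2 - I/4 (M(I) = (I**2 + (-1/8*2)*I) + 4 = (I**2 - I/4) + 4 = 4 + I**2 - I/4)
P(G, l) = -4 - G**2 + G/4 (P(G, l) = -(4 + G**2 - G/4) = -4 - G**2 + G/4)
Z(b, B) = sqrt(12 + B)
356 + Z(P(5, 1), Y) = 356 + sqrt(12 - 17) = 356 + sqrt(-5) = 356 + I*sqrt(5)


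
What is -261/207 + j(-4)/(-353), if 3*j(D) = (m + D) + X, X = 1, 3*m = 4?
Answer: -92018/73071 ≈ -1.2593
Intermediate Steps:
m = 4/3 (m = (⅓)*4 = 4/3 ≈ 1.3333)
j(D) = 7/9 + D/3 (j(D) = ((4/3 + D) + 1)/3 = (7/3 + D)/3 = 7/9 + D/3)
-261/207 + j(-4)/(-353) = -261/207 + (7/9 + (⅓)*(-4))/(-353) = -261*1/207 + (7/9 - 4/3)*(-1/353) = -29/23 - 5/9*(-1/353) = -29/23 + 5/3177 = -92018/73071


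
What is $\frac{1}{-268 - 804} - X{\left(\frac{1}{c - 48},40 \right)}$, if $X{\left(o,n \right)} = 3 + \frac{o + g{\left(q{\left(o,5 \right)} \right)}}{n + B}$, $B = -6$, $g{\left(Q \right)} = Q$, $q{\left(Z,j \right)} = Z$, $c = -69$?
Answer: $- \frac{6397541}{2132208} \approx -3.0004$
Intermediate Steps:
$X{\left(o,n \right)} = 3 + \frac{2 o}{-6 + n}$ ($X{\left(o,n \right)} = 3 + \frac{o + o}{n - 6} = 3 + \frac{2 o}{-6 + n}$)
$\frac{1}{-268 - 804} - X{\left(\frac{1}{c - 48},40 \right)} = \frac{1}{-268 - 804} - \frac{-18 + \frac{2}{-69 - 48} + 3 \cdot 40}{-6 + 40} = \frac{1}{-1072} - \frac{-18 + \frac{2}{-117} + 120}{34} = - \frac{1}{1072} - \frac{-18 + 2 \left(- \frac{1}{117}\right) + 120}{34} = - \frac{1}{1072} - \frac{-18 - \frac{2}{117} + 120}{34} = - \frac{1}{1072} - \frac{1}{34} \cdot \frac{11932}{117} = - \frac{1}{1072} - \frac{5966}{1989} = - \frac{6397541}{2132208}$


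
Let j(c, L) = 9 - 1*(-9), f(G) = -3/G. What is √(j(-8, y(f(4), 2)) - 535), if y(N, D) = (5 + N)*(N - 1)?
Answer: I*√517 ≈ 22.738*I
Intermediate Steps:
y(N, D) = (-1 + N)*(5 + N) (y(N, D) = (5 + N)*(-1 + N) = (-1 + N)*(5 + N))
j(c, L) = 18 (j(c, L) = 9 + 9 = 18)
√(j(-8, y(f(4), 2)) - 535) = √(18 - 535) = √(-517) = I*√517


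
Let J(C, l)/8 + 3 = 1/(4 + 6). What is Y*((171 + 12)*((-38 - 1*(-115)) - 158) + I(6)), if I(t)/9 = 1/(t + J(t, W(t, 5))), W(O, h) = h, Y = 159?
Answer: -202696857/86 ≈ -2.3569e+6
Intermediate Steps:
J(C, l) = -116/5 (J(C, l) = -24 + 8/(4 + 6) = -24 + 8/10 = -24 + 8*(1/10) = -24 + 4/5 = -116/5)
I(t) = 9/(-116/5 + t) (I(t) = 9/(t - 116/5) = 9/(-116/5 + t))
Y*((171 + 12)*((-38 - 1*(-115)) - 158) + I(6)) = 159*((171 + 12)*((-38 - 1*(-115)) - 158) + 45/(-116 + 5*6)) = 159*(183*((-38 + 115) - 158) + 45/(-116 + 30)) = 159*(183*(77 - 158) + 45/(-86)) = 159*(183*(-81) + 45*(-1/86)) = 159*(-14823 - 45/86) = 159*(-1274823/86) = -202696857/86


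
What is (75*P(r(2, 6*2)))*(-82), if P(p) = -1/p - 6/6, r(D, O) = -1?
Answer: 0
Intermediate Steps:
P(p) = -1 - 1/p (P(p) = -1/p - 6*1/6 = -1/p - 1 = -1 - 1/p)
(75*P(r(2, 6*2)))*(-82) = (75*((-1 - 1*(-1))/(-1)))*(-82) = (75*(-(-1 + 1)))*(-82) = (75*(-1*0))*(-82) = (75*0)*(-82) = 0*(-82) = 0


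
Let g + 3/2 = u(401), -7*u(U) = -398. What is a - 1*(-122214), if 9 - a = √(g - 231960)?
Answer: 122223 - I*√45453310/14 ≈ 1.2222e+5 - 481.56*I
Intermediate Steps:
u(U) = 398/7 (u(U) = -⅐*(-398) = 398/7)
g = 775/14 (g = -3/2 + 398/7 = 775/14 ≈ 55.357)
a = 9 - I*√45453310/14 (a = 9 - √(775/14 - 231960) = 9 - √(-3246665/14) = 9 - I*√45453310/14 ≈ 9.0 - 481.56*I)
a - 1*(-122214) = (9 - I*√45453310/14) - 1*(-122214) = (9 - I*√45453310/14) + 122214 = 122223 - I*√45453310/14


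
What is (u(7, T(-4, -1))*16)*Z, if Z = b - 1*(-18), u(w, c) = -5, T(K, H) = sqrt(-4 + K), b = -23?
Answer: 400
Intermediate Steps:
Z = -5 (Z = -23 - 1*(-18) = -23 + 18 = -5)
(u(7, T(-4, -1))*16)*Z = -5*16*(-5) = -80*(-5) = 400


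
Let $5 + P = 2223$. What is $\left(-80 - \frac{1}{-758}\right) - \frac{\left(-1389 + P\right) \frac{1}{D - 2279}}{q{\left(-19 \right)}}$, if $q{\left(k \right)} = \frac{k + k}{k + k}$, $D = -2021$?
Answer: $- \frac{130059659}{1629700} \approx -79.806$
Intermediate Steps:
$P = 2218$ ($P = -5 + 2223 = 2218$)
$q{\left(k \right)} = 1$ ($q{\left(k \right)} = \frac{2 k}{2 k} = 2 k \frac{1}{2 k} = 1$)
$\left(-80 - \frac{1}{-758}\right) - \frac{\left(-1389 + P\right) \frac{1}{D - 2279}}{q{\left(-19 \right)}} = \left(-80 - \frac{1}{-758}\right) - \frac{\left(-1389 + 2218\right) \frac{1}{-2021 - 2279}}{1} = \left(-80 - - \frac{1}{758}\right) - \frac{829}{-4300} \cdot 1 = \left(-80 + \frac{1}{758}\right) - 829 \left(- \frac{1}{4300}\right) 1 = - \frac{60639}{758} - \left(- \frac{829}{4300}\right) 1 = - \frac{60639}{758} - - \frac{829}{4300} = - \frac{60639}{758} + \frac{829}{4300} = - \frac{130059659}{1629700}$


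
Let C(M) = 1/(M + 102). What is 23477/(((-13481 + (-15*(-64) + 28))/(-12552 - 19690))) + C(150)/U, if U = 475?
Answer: 90606368462293/1495412100 ≈ 60590.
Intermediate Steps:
C(M) = 1/(102 + M)
23477/(((-13481 + (-15*(-64) + 28))/(-12552 - 19690))) + C(150)/U = 23477/(((-13481 + (-15*(-64) + 28))/(-12552 - 19690))) + 1/((102 + 150)*475) = 23477/(((-13481 + (960 + 28))/(-32242))) + (1/475)/252 = 23477/(((-13481 + 988)*(-1/32242))) + (1/252)*(1/475) = 23477/((-12493*(-1/32242))) + 1/119700 = 23477/(12493/32242) + 1/119700 = 23477*(32242/12493) + 1/119700 = 756945434/12493 + 1/119700 = 90606368462293/1495412100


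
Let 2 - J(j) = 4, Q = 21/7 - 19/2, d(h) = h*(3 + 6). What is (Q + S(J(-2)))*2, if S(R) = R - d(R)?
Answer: 19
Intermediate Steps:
d(h) = 9*h (d(h) = h*9 = 9*h)
Q = -13/2 (Q = 21*(1/7) - 19*1/2 = 3 - 19/2 = -13/2 ≈ -6.5000)
J(j) = -2 (J(j) = 2 - 1*4 = 2 - 4 = -2)
S(R) = -8*R (S(R) = R - 9*R = -8*R)
(Q + S(J(-2)))*2 = (-13/2 - 8*(-2))*2 = (-13/2 + 16)*2 = (19/2)*2 = 19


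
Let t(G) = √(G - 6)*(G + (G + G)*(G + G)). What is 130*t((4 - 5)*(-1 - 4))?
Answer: 13650*I ≈ 13650.0*I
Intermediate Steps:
t(G) = √(-6 + G)*(G + 4*G²) (t(G) = √(-6 + G)*(G + (2*G)*(2*G)) = √(-6 + G)*(G + 4*G²))
130*t((4 - 5)*(-1 - 4)) = 130*(((4 - 5)*(-1 - 4))*√(-6 + (4 - 5)*(-1 - 4))*(1 + 4*((4 - 5)*(-1 - 4)))) = 130*((-1*(-5))*√(-6 - 1*(-5))*(1 + 4*(-1*(-5)))) = 130*(5*√(-6 + 5)*(1 + 4*5)) = 130*(5*√(-1)*(1 + 20)) = 130*(5*I*21) = 130*(105*I) = 13650*I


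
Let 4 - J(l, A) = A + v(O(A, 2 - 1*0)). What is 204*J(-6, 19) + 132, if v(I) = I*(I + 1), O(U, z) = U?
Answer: -80448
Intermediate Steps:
v(I) = I*(1 + I)
J(l, A) = 4 - A - A*(1 + A) (J(l, A) = 4 - (A + A*(1 + A)) = 4 + (-A - A*(1 + A)) = 4 - A - A*(1 + A))
204*J(-6, 19) + 132 = 204*(4 - 1*19 - 1*19*(1 + 19)) + 132 = 204*(4 - 19 - 1*19*20) + 132 = 204*(4 - 19 - 380) + 132 = 204*(-395) + 132 = -80580 + 132 = -80448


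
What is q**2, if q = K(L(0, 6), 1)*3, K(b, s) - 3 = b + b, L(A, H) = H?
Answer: 2025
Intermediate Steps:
K(b, s) = 3 + 2*b (K(b, s) = 3 + (b + b) = 3 + 2*b)
q = 45 (q = (3 + 2*6)*3 = (3 + 12)*3 = 15*3 = 45)
q**2 = 45**2 = 2025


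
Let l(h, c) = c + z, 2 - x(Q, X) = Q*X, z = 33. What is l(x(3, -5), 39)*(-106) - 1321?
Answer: -8953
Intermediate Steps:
x(Q, X) = 2 - Q*X
l(h, c) = 33 + c (l(h, c) = c + 33 = 33 + c)
l(x(3, -5), 39)*(-106) - 1321 = (33 + 39)*(-106) - 1321 = 72*(-106) - 1321 = -7632 - 1321 = -8953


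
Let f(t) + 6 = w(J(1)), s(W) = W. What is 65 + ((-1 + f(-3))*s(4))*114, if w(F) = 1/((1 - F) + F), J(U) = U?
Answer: -2671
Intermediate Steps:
w(F) = 1 (w(F) = 1/1 = 1)
f(t) = -5 (f(t) = -6 + 1 = -5)
65 + ((-1 + f(-3))*s(4))*114 = 65 + ((-1 - 5)*4)*114 = 65 - 6*4*114 = 65 - 24*114 = 65 - 2736 = -2671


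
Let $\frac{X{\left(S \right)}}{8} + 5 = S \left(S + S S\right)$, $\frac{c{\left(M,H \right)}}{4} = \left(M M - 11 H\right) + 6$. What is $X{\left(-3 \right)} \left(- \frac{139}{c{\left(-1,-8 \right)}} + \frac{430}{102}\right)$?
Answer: $- \frac{3432106}{4845} \approx -708.38$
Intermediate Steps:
$c{\left(M,H \right)} = 24 - 44 H + 4 M^{2}$ ($c{\left(M,H \right)} = 4 \left(\left(M M - 11 H\right) + 6\right) = 4 \left(\left(M^{2} - 11 H\right) + 6\right) = 4 \left(6 + M^{2} - 11 H\right) = 24 - 44 H + 4 M^{2}$)
$X{\left(S \right)} = -40 + 8 S \left(S + S^{2}\right)$ ($X{\left(S \right)} = -40 + 8 S \left(S + S S\right) = -40 + 8 S \left(S + S^{2}\right)$)
$X{\left(-3 \right)} \left(- \frac{139}{c{\left(-1,-8 \right)}} + \frac{430}{102}\right) = \left(-40 + 8 \left(-3\right)^{2} + 8 \left(-3\right)^{3}\right) \left(- \frac{139}{24 - -352 + 4 \left(-1\right)^{2}} + \frac{430}{102}\right) = \left(-40 + 8 \cdot 9 + 8 \left(-27\right)\right) \left(- \frac{139}{24 + 352 + 4 \cdot 1} + 430 \cdot \frac{1}{102}\right) = \left(-40 + 72 - 216\right) \left(- \frac{139}{24 + 352 + 4} + \frac{215}{51}\right) = - 184 \left(- \frac{139}{380} + \frac{215}{51}\right) = \left(-184\right) \frac{74611}{19380} = - \frac{3432106}{4845}$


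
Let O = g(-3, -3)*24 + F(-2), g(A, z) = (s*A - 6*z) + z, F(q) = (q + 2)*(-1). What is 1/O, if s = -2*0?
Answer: 1/360 ≈ 0.0027778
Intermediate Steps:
s = 0
F(q) = -2 - q (F(q) = (2 + q)*(-1) = -2 - q)
g(A, z) = -5*z (g(A, z) = (0*A - 6*z) + z = (0 - 6*z) + z = -6*z + z = -5*z)
O = 360 (O = -5*(-3)*24 + (-2 - 1*(-2)) = 15*24 + (-2 + 2) = 360 + 0 = 360)
1/O = 1/360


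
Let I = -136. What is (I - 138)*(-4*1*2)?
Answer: 2192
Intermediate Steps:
(I - 138)*(-4*1*2) = (-136 - 138)*(-4*1*2) = -(-1096)*2 = -274*(-8) = 2192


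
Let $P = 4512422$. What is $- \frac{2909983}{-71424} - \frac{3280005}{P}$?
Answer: $\frac{6710093773}{167687424} \approx 40.016$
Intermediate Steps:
$- \frac{2909983}{-71424} - \frac{3280005}{P} = - \frac{2909983}{-71424} - \frac{3280005}{4512422} = \left(-2909983\right) \left(- \frac{1}{71424}\right) - \frac{3280005}{4512422} = \frac{2909983}{71424} - \frac{3280005}{4512422} = \frac{6710093773}{167687424}$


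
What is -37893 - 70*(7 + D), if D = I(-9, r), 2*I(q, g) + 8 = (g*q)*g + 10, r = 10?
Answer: -6953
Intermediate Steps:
I(q, g) = 1 + q*g²/2 (I(q, g) = -4 + ((g*q)*g + 10)/2 = -4 + (q*g² + 10)/2 = -4 + (10 + q*g²)/2 = -4 + (5 + q*g²/2) = 1 + q*g²/2)
D = -449 (D = 1 + (½)*(-9)*10² = 1 + (½)*(-9)*100 = 1 - 450 = -449)
-37893 - 70*(7 + D) = -37893 - 70*(7 - 449) = -37893 - 70*(-442) = -37893 + 30940 = -6953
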